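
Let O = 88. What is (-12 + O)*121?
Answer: 9196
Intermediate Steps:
(-12 + O)*121 = (-12 + 88)*121 = 76*121 = 9196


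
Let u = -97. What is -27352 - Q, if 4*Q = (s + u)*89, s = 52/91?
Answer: -705781/28 ≈ -25206.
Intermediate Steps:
s = 4/7 (s = 52*(1/91) = 4/7 ≈ 0.57143)
Q = -60075/28 (Q = ((4/7 - 97)*89)/4 = (-675/7*89)/4 = (¼)*(-60075/7) = -60075/28 ≈ -2145.5)
-27352 - Q = -27352 - 1*(-60075/28) = -27352 + 60075/28 = -705781/28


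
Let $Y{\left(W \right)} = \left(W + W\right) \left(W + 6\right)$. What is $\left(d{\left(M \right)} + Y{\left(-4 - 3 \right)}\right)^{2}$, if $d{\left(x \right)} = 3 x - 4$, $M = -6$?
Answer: $64$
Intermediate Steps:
$Y{\left(W \right)} = 2 W \left(6 + W\right)$
$d{\left(x \right)} = -4 + 3 x$
$\left(d{\left(M \right)} + Y{\left(-4 - 3 \right)}\right)^{2} = \left(\left(-4 + 3 \left(-6\right)\right) + 2 \left(-4 - 3\right) \left(6 - 7\right)\right)^{2} = \left(\left(-4 - 18\right) + 2 \left(-7\right) \left(6 - 7\right)\right)^{2} = \left(-22 + 2 \left(-7\right) \left(-1\right)\right)^{2} = \left(-22 + 14\right)^{2} = \left(-8\right)^{2} = 64$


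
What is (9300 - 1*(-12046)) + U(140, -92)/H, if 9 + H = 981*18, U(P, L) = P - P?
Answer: 21346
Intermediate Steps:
U(P, L) = 0
H = 17649 (H = -9 + 981*18 = -9 + 17658 = 17649)
(9300 - 1*(-12046)) + U(140, -92)/H = (9300 - 1*(-12046)) + 0/17649 = (9300 + 12046) + 0*(1/17649) = 21346 + 0 = 21346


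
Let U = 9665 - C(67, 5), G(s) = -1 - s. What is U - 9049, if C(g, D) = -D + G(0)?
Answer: 622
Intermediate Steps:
C(g, D) = -1 - D (C(g, D) = -D + (-1 - 1*0) = -D + (-1 + 0) = -D - 1 = -1 - D)
U = 9671 (U = 9665 - (-1 - 1*5) = 9665 - (-1 - 5) = 9665 - 1*(-6) = 9665 + 6 = 9671)
U - 9049 = 9671 - 9049 = 622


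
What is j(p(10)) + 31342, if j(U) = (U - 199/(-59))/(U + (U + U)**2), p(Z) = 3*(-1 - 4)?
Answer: 1636521844/52215 ≈ 31342.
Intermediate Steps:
p(Z) = -15 (p(Z) = 3*(-5) = -15)
j(U) = (199/59 + U)/(U + 4*U**2) (j(U) = (U - 199*(-1/59))/(U + (2*U)**2) = (U + 199/59)/(U + 4*U**2) = (199/59 + U)/(U + 4*U**2))
j(p(10)) + 31342 = (199/59 - 15)/((-15)*(1 + 4*(-15))) + 31342 = -1/15*(-686/59)/(1 - 60) + 31342 = -1/15*(-686/59)/(-59) + 31342 = -1/15*(-1/59)*(-686/59) + 31342 = -686/52215 + 31342 = 1636521844/52215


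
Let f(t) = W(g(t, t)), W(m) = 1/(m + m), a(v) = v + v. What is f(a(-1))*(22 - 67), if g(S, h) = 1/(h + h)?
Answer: 90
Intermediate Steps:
g(S, h) = 1/(2*h)
a(v) = 2*v
W(m) = 1/(2*m)
f(t) = t (f(t) = 1/(2*((1/(2*t)))) = (2*t)/2 = t)
f(a(-1))*(22 - 67) = (2*(-1))*(22 - 67) = -2*(-45) = 90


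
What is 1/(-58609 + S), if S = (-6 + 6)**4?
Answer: -1/58609 ≈ -1.7062e-5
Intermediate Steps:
S = 0 (S = 0**4 = 0)
1/(-58609 + S) = 1/(-58609 + 0) = 1/(-58609) = -1/58609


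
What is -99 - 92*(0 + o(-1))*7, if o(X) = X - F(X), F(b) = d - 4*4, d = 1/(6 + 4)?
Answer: -48473/5 ≈ -9694.6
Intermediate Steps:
d = ⅒ (d = 1/10 = ⅒ ≈ 0.10000)
F(b) = -159/10 (F(b) = ⅒ - 4*4 = ⅒ - 16 = -159/10)
o(X) = 159/10 + X (o(X) = X - 1*(-159/10) = X + 159/10 = 159/10 + X)
-99 - 92*(0 + o(-1))*7 = -99 - 92*(0 + (159/10 - 1))*7 = -99 - 92*(0 + 149/10)*7 = -99 - 6854*7/5 = -99 - 92*1043/10 = -99 - 47978/5 = -48473/5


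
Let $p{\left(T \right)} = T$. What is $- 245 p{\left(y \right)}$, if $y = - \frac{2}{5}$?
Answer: $98$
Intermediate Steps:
$y = - \frac{2}{5}$ ($y = \left(-2\right) \frac{1}{5} = - \frac{2}{5} \approx -0.4$)
$- 245 p{\left(y \right)} = \left(-245\right) \left(- \frac{2}{5}\right) = 98$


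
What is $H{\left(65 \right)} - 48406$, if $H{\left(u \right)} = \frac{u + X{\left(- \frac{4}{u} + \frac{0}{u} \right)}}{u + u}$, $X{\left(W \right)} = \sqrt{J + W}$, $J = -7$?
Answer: $- \frac{96811}{2} + \frac{3 i \sqrt{3315}}{8450} \approx -48406.0 + 0.020441 i$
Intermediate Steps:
$X{\left(W \right)} = \sqrt{-7 + W}$
$H{\left(u \right)} = \frac{u + \sqrt{-7 - \frac{4}{u}}}{2 u}$ ($H{\left(u \right)} = \frac{u + \sqrt{-7 + \left(- \frac{4}{u} + \frac{0}{u}\right)}}{u + u} = \frac{u + \sqrt{-7 + \left(- \frac{4}{u} + 0\right)}}{2 u} = \left(u + \sqrt{-7 - \frac{4}{u}}\right) \frac{1}{2 u} = \frac{u + \sqrt{-7 - \frac{4}{u}}}{2 u}$)
$H{\left(65 \right)} - 48406 = \frac{65 + \sqrt{-7 - \frac{4}{65}}}{2 \cdot 65} - 48406 = \frac{1}{2} \cdot \frac{1}{65} \left(65 + \sqrt{-7 - \frac{4}{65}}\right) - 48406 = \frac{1}{2} \cdot \frac{1}{65} \left(65 + \sqrt{- \frac{459}{65}}\right) - 48406 = \frac{1}{2} \cdot \frac{1}{65} \left(65 + \frac{3 i \sqrt{3315}}{65}\right) - 48406 = \left(\frac{1}{2} + \frac{3 i \sqrt{3315}}{8450}\right) - 48406 = - \frac{96811}{2} + \frac{3 i \sqrt{3315}}{8450}$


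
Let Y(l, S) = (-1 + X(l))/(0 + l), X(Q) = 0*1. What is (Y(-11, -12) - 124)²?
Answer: 1857769/121 ≈ 15353.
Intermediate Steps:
X(Q) = 0
Y(l, S) = -1/l (Y(l, S) = (-1 + 0)/(0 + l) = -1/l)
(Y(-11, -12) - 124)² = (-1/(-11) - 124)² = (-1*(-1/11) - 124)² = (1/11 - 124)² = (-1363/11)² = 1857769/121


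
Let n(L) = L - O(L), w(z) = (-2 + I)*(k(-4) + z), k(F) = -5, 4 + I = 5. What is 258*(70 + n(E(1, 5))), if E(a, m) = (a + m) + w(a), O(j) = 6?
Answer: 19092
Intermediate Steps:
I = 1 (I = -4 + 5 = 1)
w(z) = 5 - z (w(z) = (-2 + 1)*(-5 + z) = -(-5 + z) = 5 - z)
E(a, m) = 5 + m (E(a, m) = (a + m) + (5 - a) = 5 + m)
n(L) = -6 + L (n(L) = L - 1*6 = L - 6 = -6 + L)
258*(70 + n(E(1, 5))) = 258*(70 + (-6 + (5 + 5))) = 258*(70 + (-6 + 10)) = 258*(70 + 4) = 258*74 = 19092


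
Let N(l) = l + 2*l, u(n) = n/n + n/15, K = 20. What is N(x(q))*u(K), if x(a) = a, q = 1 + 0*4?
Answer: 7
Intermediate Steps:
u(n) = 1 + n/15 (u(n) = 1 + n*(1/15) = 1 + n/15)
q = 1 (q = 1 + 0 = 1)
N(l) = 3*l
N(x(q))*u(K) = (3*1)*(1 + (1/15)*20) = 3*(1 + 4/3) = 3*(7/3) = 7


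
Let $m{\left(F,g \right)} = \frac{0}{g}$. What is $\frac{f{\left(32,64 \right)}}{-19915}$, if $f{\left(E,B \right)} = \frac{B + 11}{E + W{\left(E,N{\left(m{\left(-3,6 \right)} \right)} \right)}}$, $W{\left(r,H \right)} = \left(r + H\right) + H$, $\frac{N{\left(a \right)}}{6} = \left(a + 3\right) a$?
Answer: $- \frac{15}{254912} \approx -5.8844 \cdot 10^{-5}$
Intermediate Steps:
$m{\left(F,g \right)} = 0$
$N{\left(a \right)} = 6 a \left(3 + a\right)$ ($N{\left(a \right)} = 6 \left(a + 3\right) a = 6 \left(3 + a\right) a = 6 a \left(3 + a\right)$)
$W{\left(r,H \right)} = r + 2 H$ ($W{\left(r,H \right)} = \left(H + r\right) + H = r + 2 H$)
$f{\left(E,B \right)} = \frac{11 + B}{2 E}$ ($f{\left(E,B \right)} = \frac{B + 11}{E + \left(E + 2 \cdot 6 \cdot 0 \left(3 + 0\right)\right)} = \frac{11 + B}{E + \left(E + 2 \cdot 6 \cdot 0 \cdot 3\right)} = \frac{11 + B}{E + \left(E + 2 \cdot 0\right)} = \frac{11 + B}{E + \left(E + 0\right)} = \frac{11 + B}{E + E} = \frac{11 + B}{2 E}$)
$\frac{f{\left(32,64 \right)}}{-19915} = \frac{\frac{1}{2} \cdot \frac{1}{32} \left(11 + 64\right)}{-19915} = \frac{1}{2} \cdot \frac{1}{32} \cdot 75 \left(- \frac{1}{19915}\right) = \frac{75}{64} \left(- \frac{1}{19915}\right) = - \frac{15}{254912}$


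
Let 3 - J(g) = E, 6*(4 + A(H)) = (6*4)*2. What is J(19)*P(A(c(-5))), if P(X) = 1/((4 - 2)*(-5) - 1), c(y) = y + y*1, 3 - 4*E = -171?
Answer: 81/22 ≈ 3.6818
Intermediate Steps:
E = 87/2 (E = 3/4 - 1/4*(-171) = 3/4 + 171/4 = 87/2 ≈ 43.500)
c(y) = 2*y (c(y) = y + y = 2*y)
A(H) = 4 (A(H) = -4 + ((6*4)*2)/6 = -4 + (24*2)/6 = -4 + (1/6)*48 = -4 + 8 = 4)
J(g) = -81/2 (J(g) = 3 - 1*87/2 = 3 - 87/2 = -81/2)
P(X) = -1/11 (P(X) = 1/(2*(-5) - 1) = 1/(-10 - 1) = 1/(-11) = -1/11)
J(19)*P(A(c(-5))) = -81/2*(-1/11) = 81/22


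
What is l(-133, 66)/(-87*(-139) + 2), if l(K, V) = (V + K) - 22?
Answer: -89/12095 ≈ -0.0073584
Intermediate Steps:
l(K, V) = -22 + K + V (l(K, V) = (K + V) - 22 = -22 + K + V)
l(-133, 66)/(-87*(-139) + 2) = (-22 - 133 + 66)/(-87*(-139) + 2) = -89/(12093 + 2) = -89/12095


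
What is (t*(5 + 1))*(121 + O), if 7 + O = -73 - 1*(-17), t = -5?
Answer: -1740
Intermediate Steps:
O = -63 (O = -7 + (-73 - 1*(-17)) = -7 + (-73 + 17) = -7 - 56 = -63)
(t*(5 + 1))*(121 + O) = (-5*(5 + 1))*(121 - 63) = -5*6*58 = -30*58 = -1740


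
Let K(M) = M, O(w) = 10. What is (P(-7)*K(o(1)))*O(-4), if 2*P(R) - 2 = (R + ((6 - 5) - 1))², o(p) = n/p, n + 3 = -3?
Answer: -1530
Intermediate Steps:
n = -6 (n = -3 - 3 = -6)
o(p) = -6/p
P(R) = 1 + R²/2 (P(R) = 1 + (R + ((6 - 5) - 1))²/2 = 1 + (R + (1 - 1))²/2 = 1 + (R + 0)²/2 = 1 + R²/2)
(P(-7)*K(o(1)))*O(-4) = ((1 + (½)*(-7)²)*(-6/1))*10 = ((1 + (½)*49)*(-6*1))*10 = ((1 + 49/2)*(-6))*10 = ((51/2)*(-6))*10 = -153*10 = -1530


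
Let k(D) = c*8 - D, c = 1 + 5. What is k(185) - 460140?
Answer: -460277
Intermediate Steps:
c = 6
k(D) = 48 - D (k(D) = 6*8 - D = 48 - D)
k(185) - 460140 = (48 - 1*185) - 460140 = (48 - 185) - 460140 = -137 - 460140 = -460277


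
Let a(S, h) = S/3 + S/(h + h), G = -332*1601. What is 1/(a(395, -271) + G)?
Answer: -1626/864058127 ≈ -1.8818e-6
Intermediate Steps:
G = -531532
a(S, h) = S/3 + S/(2*h) (a(S, h) = S*(⅓) + S/((2*h)) = S/3 + S*(1/(2*h)) = S/3 + S/(2*h))
1/(a(395, -271) + G) = 1/(((⅓)*395 + (½)*395/(-271)) - 531532) = 1/((395/3 + (½)*395*(-1/271)) - 531532) = 1/((395/3 - 395/542) - 531532) = 1/(212905/1626 - 531532) = 1/(-864058127/1626) = -1626/864058127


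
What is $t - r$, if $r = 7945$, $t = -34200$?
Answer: $-42145$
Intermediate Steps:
$t - r = -34200 - 7945 = -42145$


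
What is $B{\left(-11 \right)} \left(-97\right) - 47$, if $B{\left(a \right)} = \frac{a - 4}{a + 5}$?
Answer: $- \frac{579}{2} \approx -289.5$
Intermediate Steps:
$B{\left(a \right)} = \frac{-4 + a}{5 + a}$
$B{\left(-11 \right)} \left(-97\right) - 47 = \frac{-4 - 11}{5 - 11} \left(-97\right) - 47 = \frac{1}{-6} \left(-15\right) \left(-97\right) - 47 = \left(- \frac{1}{6}\right) \left(-15\right) \left(-97\right) - 47 = \frac{5}{2} \left(-97\right) - 47 = - \frac{485}{2} - 47 = - \frac{579}{2}$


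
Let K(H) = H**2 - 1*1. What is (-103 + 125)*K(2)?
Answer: 66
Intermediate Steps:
K(H) = -1 + H**2 (K(H) = H**2 - 1 = -1 + H**2)
(-103 + 125)*K(2) = (-103 + 125)*(-1 + 2**2) = 22*(-1 + 4) = 22*3 = 66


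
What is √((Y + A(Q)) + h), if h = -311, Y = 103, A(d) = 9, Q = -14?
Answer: I*√199 ≈ 14.107*I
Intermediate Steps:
√((Y + A(Q)) + h) = √((103 + 9) - 311) = √(112 - 311) = √(-199) = I*√199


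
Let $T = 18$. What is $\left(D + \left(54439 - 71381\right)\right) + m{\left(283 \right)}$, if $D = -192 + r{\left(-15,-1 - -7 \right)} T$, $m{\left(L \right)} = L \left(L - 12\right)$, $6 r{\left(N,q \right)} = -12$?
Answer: $59523$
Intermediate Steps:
$r{\left(N,q \right)} = -2$ ($r{\left(N,q \right)} = \frac{1}{6} \left(-12\right) = -2$)
$m{\left(L \right)} = L \left(-12 + L\right)$
$D = -228$ ($D = -192 - 36 = -228$)
$\left(D + \left(54439 - 71381\right)\right) + m{\left(283 \right)} = \left(-228 + \left(54439 - 71381\right)\right) + 283 \left(-12 + 283\right) = \left(-228 - 16942\right) + 283 \cdot 271 = -17170 + 76693 = 59523$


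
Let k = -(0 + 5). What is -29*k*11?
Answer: 1595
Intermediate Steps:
k = -5 (k = -1*5 = -5)
-29*k*11 = -29*(-5)*11 = 145*11 = 1595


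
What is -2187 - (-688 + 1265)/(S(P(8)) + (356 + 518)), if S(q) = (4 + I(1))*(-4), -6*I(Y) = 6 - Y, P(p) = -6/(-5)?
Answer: -5652939/2584 ≈ -2187.7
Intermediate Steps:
P(p) = 6/5 (P(p) = -6*(-⅕) = 6/5)
I(Y) = -1 + Y/6 (I(Y) = -(6 - Y)/6 = -1 + Y/6)
S(q) = -38/3 (S(q) = (4 + (-1 + (⅙)*1))*(-4) = (4 + (-1 + ⅙))*(-4) = (4 - ⅚)*(-4) = (19/6)*(-4) = -38/3)
-2187 - (-688 + 1265)/(S(P(8)) + (356 + 518)) = -2187 - (-688 + 1265)/(-38/3 + (356 + 518)) = -2187 - 577/(-38/3 + 874) = -2187 - 577/2584/3 = -2187 - 577*3/2584 = -2187 - 1*1731/2584 = -2187 - 1731/2584 = -5652939/2584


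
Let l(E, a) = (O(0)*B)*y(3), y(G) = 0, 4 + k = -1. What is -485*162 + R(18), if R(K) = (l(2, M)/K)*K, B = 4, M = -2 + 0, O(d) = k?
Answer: -78570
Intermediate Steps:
k = -5 (k = -4 - 1 = -5)
O(d) = -5
M = -2
l(E, a) = 0 (l(E, a) = -5*4*0 = -20*0 = 0)
R(K) = 0 (R(K) = (0/K)*K = 0*K = 0)
-485*162 + R(18) = -485*162 + 0 = -78570 + 0 = -78570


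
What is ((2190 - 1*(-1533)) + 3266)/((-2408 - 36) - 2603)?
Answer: -6989/5047 ≈ -1.3848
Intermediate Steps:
((2190 - 1*(-1533)) + 3266)/((-2408 - 36) - 2603) = ((2190 + 1533) + 3266)/(-2444 - 2603) = (3723 + 3266)/(-5047) = 6989*(-1/5047) = -6989/5047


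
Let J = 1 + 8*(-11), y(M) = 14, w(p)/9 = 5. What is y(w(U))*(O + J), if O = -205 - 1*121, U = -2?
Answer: -5782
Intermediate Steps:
w(p) = 45 (w(p) = 9*5 = 45)
O = -326 (O = -205 - 121 = -326)
J = -87 (J = 1 - 88 = -87)
y(w(U))*(O + J) = 14*(-326 - 87) = 14*(-413) = -5782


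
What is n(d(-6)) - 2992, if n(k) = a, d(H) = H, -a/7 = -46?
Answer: -2670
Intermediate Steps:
a = 322 (a = -7*(-46) = 322)
n(k) = 322
n(d(-6)) - 2992 = 322 - 2992 = -2670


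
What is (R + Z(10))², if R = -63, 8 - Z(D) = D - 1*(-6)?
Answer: 5041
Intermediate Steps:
Z(D) = 2 - D (Z(D) = 8 - (D - 1*(-6)) = 8 - (D + 6) = 8 - (6 + D) = 8 + (-6 - D) = 2 - D)
(R + Z(10))² = (-63 + (2 - 1*10))² = (-63 + (2 - 10))² = (-63 - 8)² = (-71)² = 5041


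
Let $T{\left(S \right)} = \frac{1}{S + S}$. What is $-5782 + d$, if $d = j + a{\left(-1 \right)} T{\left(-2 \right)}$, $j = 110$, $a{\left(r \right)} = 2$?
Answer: $- \frac{11345}{2} \approx -5672.5$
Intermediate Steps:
$T{\left(S \right)} = \frac{1}{2 S}$
$d = \frac{219}{2}$ ($d = 110 + 2 \frac{1}{2 \left(-2\right)} = 110 + 2 \cdot \frac{1}{2} \left(- \frac{1}{2}\right) = 110 + 2 \left(- \frac{1}{4}\right) = 110 - \frac{1}{2} = \frac{219}{2} \approx 109.5$)
$-5782 + d = -5782 + \frac{219}{2} = - \frac{11345}{2}$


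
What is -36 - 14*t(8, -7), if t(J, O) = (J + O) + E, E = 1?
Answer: -64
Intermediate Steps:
t(J, O) = 1 + J + O (t(J, O) = (J + O) + 1 = 1 + J + O)
-36 - 14*t(8, -7) = -36 - 14*(1 + 8 - 7) = -36 - 14*2 = -36 - 28 = -64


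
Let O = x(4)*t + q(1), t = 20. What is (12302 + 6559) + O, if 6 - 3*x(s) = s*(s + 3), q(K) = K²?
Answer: 56146/3 ≈ 18715.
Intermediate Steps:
x(s) = 2 - s*(3 + s)/3 (x(s) = 2 - s*(s + 3)/3 = 2 - s*(3 + s)/3)
O = -437/3 (O = (2 - 1*4 - ⅓*4²)*20 + 1² = (2 - 4 - ⅓*16)*20 + 1 = (2 - 4 - 16/3)*20 + 1 = -22/3*20 + 1 = -440/3 + 1 = -437/3 ≈ -145.67)
(12302 + 6559) + O = (12302 + 6559) - 437/3 = 18861 - 437/3 = 56146/3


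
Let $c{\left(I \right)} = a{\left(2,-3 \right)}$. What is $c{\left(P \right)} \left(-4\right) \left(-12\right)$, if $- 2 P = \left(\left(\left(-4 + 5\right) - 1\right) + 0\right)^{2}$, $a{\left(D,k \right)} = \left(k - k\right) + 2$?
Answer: $96$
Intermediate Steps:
$a{\left(D,k \right)} = 2$ ($a{\left(D,k \right)} = 0 + 2 = 2$)
$P = 0$ ($P = - \frac{\left(\left(\left(-4 + 5\right) - 1\right) + 0\right)^{2}}{2} = - \frac{\left(\left(1 - 1\right) + 0\right)^{2}}{2} = - \frac{\left(0 + 0\right)^{2}}{2} = - \frac{0^{2}}{2} = \left(- \frac{1}{2}\right) 0 = 0$)
$c{\left(I \right)} = 2$
$c{\left(P \right)} \left(-4\right) \left(-12\right) = 2 \left(-4\right) \left(-12\right) = \left(-8\right) \left(-12\right) = 96$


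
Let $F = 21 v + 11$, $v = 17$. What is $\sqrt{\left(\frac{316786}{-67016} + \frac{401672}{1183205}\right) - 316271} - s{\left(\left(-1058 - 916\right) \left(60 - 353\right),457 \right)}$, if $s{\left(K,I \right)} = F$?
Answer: $-368 + \frac{i \sqrt{124286057313417764703093765}}{19823416570} \approx -368.0 + 562.38 i$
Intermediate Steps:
$F = 368$ ($F = 21 \cdot 17 + 11 = 357 + 11 = 368$)
$s{\left(K,I \right)} = 368$
$\sqrt{\left(\frac{316786}{-67016} + \frac{401672}{1183205}\right) - 316271} - s{\left(\left(-1058 - 916\right) \left(60 - 353\right),457 \right)} = \sqrt{\left(\frac{316786}{-67016} + \frac{401672}{1183205}\right) - 316271} - 368 = \sqrt{\left(316786 \left(- \frac{1}{67016}\right) + 401672 \cdot \frac{1}{1183205}\right) - 316271} - 368 = \sqrt{\left(- \frac{158393}{33508} + \frac{401672}{1183205}\right) - 316271} - 368 = \sqrt{- \frac{173952164189}{39646833140} - 316271} - 368 = \sqrt{- \frac{12539317516185129}{39646833140}} - 368 = \frac{i \sqrt{124286057313417764703093765}}{19823416570} - 368 = -368 + \frac{i \sqrt{124286057313417764703093765}}{19823416570}$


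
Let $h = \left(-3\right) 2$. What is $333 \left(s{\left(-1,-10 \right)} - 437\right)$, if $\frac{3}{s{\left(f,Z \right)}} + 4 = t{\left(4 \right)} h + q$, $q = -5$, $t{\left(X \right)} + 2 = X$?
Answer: $- \frac{1018980}{7} \approx -1.4557 \cdot 10^{5}$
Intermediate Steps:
$h = -6$
$t{\left(X \right)} = -2 + X$
$s{\left(f,Z \right)} = - \frac{1}{7}$ ($s{\left(f,Z \right)} = \frac{3}{-4 + \left(\left(-2 + 4\right) \left(-6\right) - 5\right)} = \frac{3}{-4 + \left(2 \left(-6\right) - 5\right)} = \frac{3}{-4 - 17} = \frac{3}{-21} = 3 \left(- \frac{1}{21}\right) = - \frac{1}{7}$)
$333 \left(s{\left(-1,-10 \right)} - 437\right) = 333 \left(- \frac{1}{7} - 437\right) = 333 \left(- \frac{3060}{7}\right) = - \frac{1018980}{7}$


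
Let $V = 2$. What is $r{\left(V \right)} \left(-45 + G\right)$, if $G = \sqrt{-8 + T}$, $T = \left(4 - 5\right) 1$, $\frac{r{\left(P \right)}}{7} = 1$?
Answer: $-315 + 21 i \approx -315.0 + 21.0 i$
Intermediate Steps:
$r{\left(P \right)} = 7$ ($r{\left(P \right)} = 7 \cdot 1 = 7$)
$T = -1$ ($T = \left(-1\right) 1 = -1$)
$G = 3 i$ ($G = \sqrt{-8 - 1} = \sqrt{-9} = 3 i \approx 3.0 i$)
$r{\left(V \right)} \left(-45 + G\right) = 7 \left(-45 + 3 i\right) = -315 + 21 i$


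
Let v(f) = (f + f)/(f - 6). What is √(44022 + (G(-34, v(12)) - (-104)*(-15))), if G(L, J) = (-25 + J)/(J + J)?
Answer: 5*√27174/4 ≈ 206.06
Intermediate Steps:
v(f) = 2*f/(-6 + f) (v(f) = (2*f)/(-6 + f) = 2*f/(-6 + f))
G(L, J) = (-25 + J)/(2*J) (G(L, J) = (-25 + J)/((2*J)) = (-25 + J)*(1/(2*J)) = (-25 + J)/(2*J))
√(44022 + (G(-34, v(12)) - (-104)*(-15))) = √(44022 + ((-25 + 2*12/(-6 + 12))/(2*((2*12/(-6 + 12)))) - (-104)*(-15))) = √(44022 + ((-25 + 2*12/6)/(2*((2*12/6))) - 1*1560)) = √(44022 + ((-25 + 2*12*(⅙))/(2*((2*12*(⅙)))) - 1560)) = √(44022 + ((½)*(-25 + 4)/4 - 1560)) = √(44022 + ((½)*(¼)*(-21) - 1560)) = √(44022 + (-21/8 - 1560)) = √(44022 - 12501/8) = √(339675/8) = 5*√27174/4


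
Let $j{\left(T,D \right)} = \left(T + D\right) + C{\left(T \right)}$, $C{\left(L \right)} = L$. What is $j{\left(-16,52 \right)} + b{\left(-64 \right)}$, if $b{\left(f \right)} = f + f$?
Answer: $-108$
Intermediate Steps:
$b{\left(f \right)} = 2 f$
$j{\left(T,D \right)} = D + 2 T$ ($j{\left(T,D \right)} = \left(T + D\right) + T = \left(D + T\right) + T = D + 2 T$)
$j{\left(-16,52 \right)} + b{\left(-64 \right)} = \left(52 + 2 \left(-16\right)\right) + 2 \left(-64\right) = \left(52 - 32\right) - 128 = 20 - 128 = -108$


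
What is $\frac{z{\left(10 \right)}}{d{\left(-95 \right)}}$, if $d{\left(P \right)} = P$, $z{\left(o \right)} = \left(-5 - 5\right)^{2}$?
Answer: $- \frac{20}{19} \approx -1.0526$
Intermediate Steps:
$z{\left(o \right)} = 100$ ($z{\left(o \right)} = \left(-10\right)^{2} = 100$)
$\frac{z{\left(10 \right)}}{d{\left(-95 \right)}} = \frac{100}{-95} = 100 \left(- \frac{1}{95}\right) = - \frac{20}{19}$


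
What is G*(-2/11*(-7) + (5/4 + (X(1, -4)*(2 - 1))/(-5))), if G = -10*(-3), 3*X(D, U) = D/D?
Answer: 1621/22 ≈ 73.682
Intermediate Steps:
X(D, U) = 1/3 (X(D, U) = (D/D)/3 = (1/3)*1 = 1/3)
G = 30
G*(-2/11*(-7) + (5/4 + (X(1, -4)*(2 - 1))/(-5))) = 30*(-2/11*(-7) + (5/4 + ((2 - 1)/3)/(-5))) = 30*(-2*1/11*(-7) + (5*(1/4) + ((1/3)*1)*(-1/5))) = 30*(-2/11*(-7) + (5/4 + (1/3)*(-1/5))) = 30*(14/11 + (5/4 - 1/15)) = 30*(14/11 + 71/60) = 30*(1621/660) = 1621/22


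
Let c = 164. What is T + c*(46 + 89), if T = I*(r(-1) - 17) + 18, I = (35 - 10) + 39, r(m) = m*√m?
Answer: 21070 - 64*I ≈ 21070.0 - 64.0*I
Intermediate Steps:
r(m) = m^(3/2)
I = 64 (I = 25 + 39 = 64)
T = -1070 - 64*I (T = 64*((-1)^(3/2) - 17) + 18 = 64*(-I - 17) + 18 = 64*(-17 - I) + 18 = (-1088 - 64*I) + 18 = -1070 - 64*I ≈ -1070.0 - 64.0*I)
T + c*(46 + 89) = (-1070 - 64*I) + 164*(46 + 89) = (-1070 - 64*I) + 164*135 = (-1070 - 64*I) + 22140 = 21070 - 64*I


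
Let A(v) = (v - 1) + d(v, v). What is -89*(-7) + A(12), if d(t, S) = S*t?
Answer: 778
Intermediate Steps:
A(v) = -1 + v + v² (A(v) = (v - 1) + v*v = (-1 + v) + v² = -1 + v + v²)
-89*(-7) + A(12) = -89*(-7) + (-1 + 12 + 12²) = 623 + (-1 + 12 + 144) = 623 + 155 = 778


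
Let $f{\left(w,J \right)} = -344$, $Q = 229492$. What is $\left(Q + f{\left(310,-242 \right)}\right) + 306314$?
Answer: $535462$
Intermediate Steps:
$\left(Q + f{\left(310,-242 \right)}\right) + 306314 = \left(229492 - 344\right) + 306314 = 229148 + 306314 = 535462$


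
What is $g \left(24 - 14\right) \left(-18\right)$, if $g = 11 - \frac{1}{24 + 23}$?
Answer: $- \frac{92880}{47} \approx -1976.2$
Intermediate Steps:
$g = \frac{516}{47}$ ($g = 11 - \frac{1}{47} = \frac{516}{47} \approx 10.979$)
$g \left(24 - 14\right) \left(-18\right) = \frac{516 \left(24 - 14\right)}{47} \left(-18\right) = \frac{516}{47} \cdot 10 \left(-18\right) = \frac{5160}{47} \left(-18\right) = - \frac{92880}{47}$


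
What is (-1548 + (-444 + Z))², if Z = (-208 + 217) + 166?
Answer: 3301489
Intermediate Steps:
Z = 175 (Z = 9 + 166 = 175)
(-1548 + (-444 + Z))² = (-1548 + (-444 + 175))² = (-1548 - 269)² = (-1817)² = 3301489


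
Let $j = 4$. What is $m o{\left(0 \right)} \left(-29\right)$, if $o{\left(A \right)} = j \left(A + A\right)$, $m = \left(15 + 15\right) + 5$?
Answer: $0$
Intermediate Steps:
$m = 35$ ($m = 30 + 5 = 35$)
$o{\left(A \right)} = 8 A$ ($o{\left(A \right)} = 4 \left(A + A\right) = 4 \cdot 2 A = 8 A$)
$m o{\left(0 \right)} \left(-29\right) = 35 \cdot 8 \cdot 0 \left(-29\right) = 35 \cdot 0 \left(-29\right) = 0 \left(-29\right) = 0$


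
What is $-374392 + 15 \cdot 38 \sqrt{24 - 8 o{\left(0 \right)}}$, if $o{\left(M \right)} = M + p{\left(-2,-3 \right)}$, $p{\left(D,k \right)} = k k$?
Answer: $-374392 + 2280 i \sqrt{3} \approx -3.7439 \cdot 10^{5} + 3949.1 i$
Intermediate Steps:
$p{\left(D,k \right)} = k^{2}$
$o{\left(M \right)} = 9 + M$ ($o{\left(M \right)} = M + \left(-3\right)^{2} = M + 9 = 9 + M$)
$-374392 + 15 \cdot 38 \sqrt{24 - 8 o{\left(0 \right)}} = -374392 + 15 \cdot 38 \sqrt{24 - 8 \left(9 + 0\right)} = -374392 + 570 \sqrt{24 - 72} = -374392 + 570 \sqrt{-48} = -374392 + 570 \cdot 4 i \sqrt{3} = -374392 + 2280 i \sqrt{3}$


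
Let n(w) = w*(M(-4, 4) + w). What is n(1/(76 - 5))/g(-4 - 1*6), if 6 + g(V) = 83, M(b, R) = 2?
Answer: 13/35287 ≈ 0.00036841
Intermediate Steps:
g(V) = 77 (g(V) = -6 + 83 = 77)
n(w) = w*(2 + w)
n(1/(76 - 5))/g(-4 - 1*6) = ((2 + 1/(76 - 5))/(76 - 5))/77 = ((2 + 1/71)/71)*(1/77) = ((1/71)*(143/71))*(1/77) = (143/5041)*(1/77) = 13/35287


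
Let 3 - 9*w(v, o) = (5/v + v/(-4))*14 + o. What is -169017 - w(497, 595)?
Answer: -216166651/1278 ≈ -1.6914e+5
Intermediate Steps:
w(v, o) = ⅓ - 70/(9*v) - o/9 + 7*v/18 (w(v, o) = ⅓ - ((5/v + v/(-4))*14 + o)/9 = ⅓ - ((5/v + v*(-¼))*14 + o)/9 = ⅓ - ((5/v - v/4)*14 + o)/9 = ⅓ - ((70/v - 7*v/2) + o)/9 = ⅓ - (o + 70/v - 7*v/2)/9 = ⅓ + (-70/(9*v) - o/9 + 7*v/18) = ⅓ - 70/(9*v) - o/9 + 7*v/18)
-169017 - w(497, 595) = -169017 - (-140 + 497*(6 - 2*595 + 7*497))/(18*497) = -169017 - (-140 + 497*(6 - 1190 + 3479))/(18*497) = -169017 - (-140 + 497*2295)/(18*497) = -169017 - (-140 + 1140615)/(18*497) = -169017 - 1140475/(18*497) = -169017 - 1*162925/1278 = -169017 - 162925/1278 = -216166651/1278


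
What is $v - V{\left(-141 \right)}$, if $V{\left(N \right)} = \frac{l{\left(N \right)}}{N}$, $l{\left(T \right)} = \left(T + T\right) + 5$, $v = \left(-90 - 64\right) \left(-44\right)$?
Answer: $\frac{955139}{141} \approx 6774.0$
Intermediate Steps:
$v = 6776$ ($v = \left(-154\right) \left(-44\right) = 6776$)
$l{\left(T \right)} = 5 + 2 T$ ($l{\left(T \right)} = 2 T + 5 = 5 + 2 T$)
$V{\left(N \right)} = \frac{5 + 2 N}{N}$
$v - V{\left(-141 \right)} = 6776 - \left(2 + \frac{5}{-141}\right) = 6776 - \left(2 + 5 \left(- \frac{1}{141}\right)\right) = 6776 - \left(2 - \frac{5}{141}\right) = 6776 - \frac{277}{141} = \frac{955139}{141}$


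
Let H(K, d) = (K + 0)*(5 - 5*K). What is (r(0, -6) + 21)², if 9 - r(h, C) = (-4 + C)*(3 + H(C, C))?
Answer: 4161600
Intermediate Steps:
H(K, d) = K*(5 - 5*K)
r(h, C) = 9 - (-4 + C)*(3 + 5*C*(1 - C))
(r(0, -6) + 21)² = ((21 - 25*(-6)² + 5*(-6)³ + 17*(-6)) + 21)² = ((21 - 25*36 + 5*(-216) - 102) + 21)² = ((21 - 900 - 1080 - 102) + 21)² = (-2061 + 21)² = (-2040)² = 4161600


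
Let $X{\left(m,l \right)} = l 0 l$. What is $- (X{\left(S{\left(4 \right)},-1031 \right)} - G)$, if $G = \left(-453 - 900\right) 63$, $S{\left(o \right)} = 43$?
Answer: $-85239$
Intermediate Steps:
$X{\left(m,l \right)} = 0$ ($X{\left(m,l \right)} = 0 l = 0$)
$G = -85239$ ($G = \left(-1353\right) 63 = -85239$)
$- (X{\left(S{\left(4 \right)},-1031 \right)} - G) = - (0 - -85239) = - (0 + 85239) = \left(-1\right) 85239 = -85239$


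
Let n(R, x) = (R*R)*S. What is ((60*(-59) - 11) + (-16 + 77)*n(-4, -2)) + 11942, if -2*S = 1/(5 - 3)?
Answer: 8147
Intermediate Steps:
S = -¼ (S = -1/(2*(5 - 3)) = -½/2 = -½*½ = -¼ ≈ -0.25000)
n(R, x) = -R²/4 (n(R, x) = (R*R)*(-¼) = R²*(-¼) = -R²/4)
((60*(-59) - 11) + (-16 + 77)*n(-4, -2)) + 11942 = ((60*(-59) - 11) + (-16 + 77)*(-¼*(-4)²)) + 11942 = ((-3540 - 11) + 61*(-¼*16)) + 11942 = (-3551 + 61*(-4)) + 11942 = (-3551 - 244) + 11942 = -3795 + 11942 = 8147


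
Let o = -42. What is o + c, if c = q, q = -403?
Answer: -445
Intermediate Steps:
c = -403
o + c = -42 - 403 = -445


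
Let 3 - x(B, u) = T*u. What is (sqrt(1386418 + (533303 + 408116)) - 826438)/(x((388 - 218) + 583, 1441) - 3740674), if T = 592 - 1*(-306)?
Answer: 826438/5034689 - sqrt(2327837)/5034689 ≈ 0.16385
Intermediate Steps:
T = 898 (T = 592 + 306 = 898)
x(B, u) = 3 - 898*u
(sqrt(1386418 + (533303 + 408116)) - 826438)/(x((388 - 218) + 583, 1441) - 3740674) = (sqrt(1386418 + (533303 + 408116)) - 826438)/((3 - 898*1441) - 3740674) = (sqrt(1386418 + 941419) - 826438)/((3 - 1294018) - 3740674) = (sqrt(2327837) - 826438)/(-1294015 - 3740674) = (-826438 + sqrt(2327837))/(-5034689) = (-826438 + sqrt(2327837))*(-1/5034689) = 826438/5034689 - sqrt(2327837)/5034689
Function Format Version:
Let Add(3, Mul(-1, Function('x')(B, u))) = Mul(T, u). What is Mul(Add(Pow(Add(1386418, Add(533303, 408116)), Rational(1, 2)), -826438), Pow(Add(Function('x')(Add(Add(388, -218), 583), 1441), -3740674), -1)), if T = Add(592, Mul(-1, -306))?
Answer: Add(Rational(826438, 5034689), Mul(Rational(-1, 5034689), Pow(2327837, Rational(1, 2)))) ≈ 0.16385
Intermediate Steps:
T = 898 (T = Add(592, 306) = 898)
Function('x')(B, u) = Add(3, Mul(-898, u)) (Function('x')(B, u) = Add(3, Mul(-1, Mul(898, u))) = Add(3, Mul(-898, u)))
Mul(Add(Pow(Add(1386418, Add(533303, 408116)), Rational(1, 2)), -826438), Pow(Add(Function('x')(Add(Add(388, -218), 583), 1441), -3740674), -1)) = Mul(Add(Pow(Add(1386418, Add(533303, 408116)), Rational(1, 2)), -826438), Pow(Add(Add(3, Mul(-898, 1441)), -3740674), -1)) = Mul(Add(Pow(Add(1386418, 941419), Rational(1, 2)), -826438), Pow(Add(Add(3, -1294018), -3740674), -1)) = Mul(Add(Pow(2327837, Rational(1, 2)), -826438), Pow(Add(-1294015, -3740674), -1)) = Mul(Add(-826438, Pow(2327837, Rational(1, 2))), Pow(-5034689, -1)) = Mul(Add(-826438, Pow(2327837, Rational(1, 2))), Rational(-1, 5034689)) = Add(Rational(826438, 5034689), Mul(Rational(-1, 5034689), Pow(2327837, Rational(1, 2))))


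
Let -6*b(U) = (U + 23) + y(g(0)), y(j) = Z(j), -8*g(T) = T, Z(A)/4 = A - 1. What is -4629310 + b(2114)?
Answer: -9259331/2 ≈ -4.6297e+6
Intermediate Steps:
Z(A) = -4 + 4*A (Z(A) = 4*(A - 1) = 4*(-1 + A) = -4 + 4*A)
g(T) = -T/8
y(j) = -4 + 4*j
b(U) = -19/6 - U/6 (b(U) = -((U + 23) + (-4 + 4*(-⅛*0)))/6 = -((23 + U) + (-4 + 4*0))/6 = -((23 + U) + (-4 + 0))/6 = -((23 + U) - 4)/6 = -(19 + U)/6 = -19/6 - U/6)
-4629310 + b(2114) = -4629310 + (-19/6 - ⅙*2114) = -4629310 + (-19/6 - 1057/3) = -4629310 - 711/2 = -9259331/2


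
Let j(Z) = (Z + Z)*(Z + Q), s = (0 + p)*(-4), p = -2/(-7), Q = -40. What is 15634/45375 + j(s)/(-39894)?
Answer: 5058724834/14783220375 ≈ 0.34219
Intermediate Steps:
p = 2/7 (p = -2*(-⅐) = 2/7 ≈ 0.28571)
s = -8/7 (s = (0 + 2/7)*(-4) = (2/7)*(-4) = -8/7 ≈ -1.1429)
j(Z) = 2*Z*(-40 + Z) (j(Z) = (Z + Z)*(Z - 40) = (2*Z)*(-40 + Z) = 2*Z*(-40 + Z))
15634/45375 + j(s)/(-39894) = 15634/45375 + (2*(-8/7)*(-40 - 8/7))/(-39894) = 15634*(1/45375) + (2*(-8/7)*(-288/7))*(-1/39894) = 15634/45375 + (4608/49)*(-1/39894) = 15634/45375 - 768/325801 = 5058724834/14783220375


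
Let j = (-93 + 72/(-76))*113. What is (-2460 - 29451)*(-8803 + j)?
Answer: 11773946382/19 ≈ 6.1968e+8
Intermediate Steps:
j = -201705/19 (j = (-93 + 72*(-1/76))*113 = (-93 - 18/19)*113 = -1785/19*113 = -201705/19 ≈ -10616.)
(-2460 - 29451)*(-8803 + j) = (-2460 - 29451)*(-8803 - 201705/19) = -31911*(-368962/19) = 11773946382/19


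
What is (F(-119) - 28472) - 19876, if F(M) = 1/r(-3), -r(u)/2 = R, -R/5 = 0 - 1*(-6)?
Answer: -2900879/60 ≈ -48348.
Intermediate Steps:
R = -30 (R = -5*(0 - 1*(-6)) = -5*(0 + 6) = -5*6 = -30)
r(u) = 60 (r(u) = -2*(-30) = 60)
F(M) = 1/60
(F(-119) - 28472) - 19876 = (1/60 - 28472) - 19876 = -1708319/60 - 19876 = -2900879/60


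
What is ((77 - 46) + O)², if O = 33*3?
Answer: 16900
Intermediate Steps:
O = 99
((77 - 46) + O)² = ((77 - 46) + 99)² = (31 + 99)² = 130² = 16900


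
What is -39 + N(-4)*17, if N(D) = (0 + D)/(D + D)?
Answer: -61/2 ≈ -30.500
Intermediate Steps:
N(D) = 1/2 (N(D) = D/((2*D)) = D*(1/(2*D)) = 1/2)
-39 + N(-4)*17 = -39 + (1/2)*17 = -39 + 17/2 = -61/2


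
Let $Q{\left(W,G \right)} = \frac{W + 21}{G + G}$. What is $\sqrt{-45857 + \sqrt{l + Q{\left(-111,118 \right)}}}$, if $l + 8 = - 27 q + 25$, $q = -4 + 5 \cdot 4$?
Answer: $\frac{\sqrt{-638512868 + 118 i \sqrt{5783770}}}{118} \approx 0.047587 + 214.14 i$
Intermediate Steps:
$q = 16$ ($q = -4 + 20 = 16$)
$Q{\left(W,G \right)} = \frac{21 + W}{2 G}$
$l = -415$ ($l = -8 + \left(\left(-27\right) 16 + 25\right) = -8 + \left(-432 + 25\right) = -8 - 407 = -415$)
$\sqrt{-45857 + \sqrt{l + Q{\left(-111,118 \right)}}} = \sqrt{-45857 + \sqrt{-415 + \frac{21 - 111}{2 \cdot 118}}} = \sqrt{-45857 + \sqrt{-415 + \frac{1}{2} \cdot \frac{1}{118} \left(-90\right)}} = \sqrt{-45857 + \sqrt{-415 - \frac{45}{118}}} = \sqrt{-45857 + \sqrt{- \frac{49015}{118}}} = \sqrt{-45857 + \frac{i \sqrt{5783770}}{118}}$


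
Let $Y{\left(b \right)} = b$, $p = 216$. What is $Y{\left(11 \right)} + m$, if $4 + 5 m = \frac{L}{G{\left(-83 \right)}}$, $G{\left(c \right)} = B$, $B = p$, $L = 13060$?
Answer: $\frac{6019}{270} \approx 22.293$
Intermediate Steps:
$B = 216$
$G{\left(c \right)} = 216$
$m = \frac{3049}{270}$ ($m = - \frac{4}{5} + \frac{13060 \cdot \frac{1}{216}}{5} = - \frac{4}{5} + \frac{1}{5} \cdot \frac{3265}{54} = - \frac{4}{5} + \frac{653}{54} = \frac{3049}{270} \approx 11.293$)
$Y{\left(11 \right)} + m = 11 + \frac{3049}{270} = \frac{6019}{270}$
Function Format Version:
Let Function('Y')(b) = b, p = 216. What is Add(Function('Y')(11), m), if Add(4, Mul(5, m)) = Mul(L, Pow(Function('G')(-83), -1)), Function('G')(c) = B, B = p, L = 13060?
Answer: Rational(6019, 270) ≈ 22.293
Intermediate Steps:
B = 216
Function('G')(c) = 216
m = Rational(3049, 270) (m = Add(Rational(-4, 5), Mul(Rational(1, 5), Mul(13060, Pow(216, -1)))) = Add(Rational(-4, 5), Mul(Rational(1, 5), Mul(13060, Rational(1, 216)))) = Add(Rational(-4, 5), Mul(Rational(1, 5), Rational(3265, 54))) = Add(Rational(-4, 5), Rational(653, 54)) = Rational(3049, 270) ≈ 11.293)
Add(Function('Y')(11), m) = Add(11, Rational(3049, 270)) = Rational(6019, 270)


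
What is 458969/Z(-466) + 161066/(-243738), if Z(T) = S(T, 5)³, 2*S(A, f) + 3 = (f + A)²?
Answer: -96620893829987571746/146214492406633148751 ≈ -0.66082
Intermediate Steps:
S(A, f) = -3/2 + (A + f)²/2 (S(A, f) = -3/2 + (f + A)²/2 = -3/2 + (A + f)²/2)
Z(T) = (-3/2 + (5 + T)²/2)³ (Z(T) = (-3/2 + (T + 5)²/2)³ = (-3/2 + (5 + T)²/2)³)
458969/Z(-466) + 161066/(-243738) = 458969/(((-3 + (5 - 466)²)³/8)) + 161066/(-243738) = 458969/(((-3 + (-461)²)³/8)) + 161066*(-1/243738) = 458969/(((-3 + 212521)³/8)) - 80533/121869 = 458969/(((⅛)*212518³)) - 80533/121869 = 458969/(((⅛)*9598141769055832)) - 80533/121869 = 458969/1199767721131979 - 80533/121869 = -96620893829987571746/146214492406633148751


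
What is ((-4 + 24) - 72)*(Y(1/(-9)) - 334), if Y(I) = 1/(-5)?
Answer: 86892/5 ≈ 17378.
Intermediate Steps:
Y(I) = -⅕
((-4 + 24) - 72)*(Y(1/(-9)) - 334) = ((-4 + 24) - 72)*(-⅕ - 334) = (20 - 72)*(-1671/5) = -52*(-1671/5) = 86892/5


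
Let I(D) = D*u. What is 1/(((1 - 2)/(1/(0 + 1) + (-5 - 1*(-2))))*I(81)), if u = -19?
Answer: -2/1539 ≈ -0.0012995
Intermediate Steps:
I(D) = -19*D (I(D) = D*(-19) = -19*D)
1/(((1 - 2)/(1/(0 + 1) + (-5 - 1*(-2))))*I(81)) = 1/(((1 - 2)/(1/(0 + 1) + (-5 - 1*(-2))))*(-19*81)) = 1/(-1/(1/1 + (-5 + 2))*(-1539)) = 1/(-1/(1 - 3)*(-1539)) = 1/(-1/(-2)*(-1539)) = 1/(-1*(-½)*(-1539)) = 1/((½)*(-1539)) = 1/(-1539/2) = -2/1539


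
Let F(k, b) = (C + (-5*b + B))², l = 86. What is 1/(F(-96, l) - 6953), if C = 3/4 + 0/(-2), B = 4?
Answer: 16/2782153 ≈ 5.7509e-6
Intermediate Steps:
C = ¾ (C = 3*(¼) + 0*(-½) = ¾ + 0 = ¾ ≈ 0.75000)
F(k, b) = (19/4 - 5*b)² (F(k, b) = (¾ + (-5*b + 4))² = (¾ + (4 - 5*b))² = (19/4 - 5*b)²)
1/(F(-96, l) - 6953) = 1/((19 - 20*86)²/16 - 6953) = 1/((19 - 1720)²/16 - 6953) = 1/((1/16)*(-1701)² - 6953) = 1/((1/16)*2893401 - 6953) = 1/(2893401/16 - 6953) = 1/(2782153/16) = 16/2782153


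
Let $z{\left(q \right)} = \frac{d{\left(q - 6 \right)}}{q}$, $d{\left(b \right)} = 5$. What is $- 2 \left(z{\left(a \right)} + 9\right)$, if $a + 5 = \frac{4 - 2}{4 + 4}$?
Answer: $- \frac{302}{19} \approx -15.895$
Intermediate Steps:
$a = - \frac{19}{4}$ ($a = -5 + \frac{4 - 2}{4 + 4} = -5 + \frac{2}{8} = -5 + 2 \cdot \frac{1}{8} = -5 + \frac{1}{4} = - \frac{19}{4} \approx -4.75$)
$z{\left(q \right)} = \frac{5}{q}$
$- 2 \left(z{\left(a \right)} + 9\right) = - 2 \left(\frac{5}{- \frac{19}{4}} + 9\right) = - 2 \left(5 \left(- \frac{4}{19}\right) + 9\right) = - 2 \left(- \frac{20}{19} + 9\right) = \left(-2\right) \frac{151}{19} = - \frac{302}{19}$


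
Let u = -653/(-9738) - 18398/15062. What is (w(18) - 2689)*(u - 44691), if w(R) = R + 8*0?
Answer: 8754424398178207/73336878 ≈ 1.1937e+8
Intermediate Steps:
w(R) = R (w(R) = R + 0 = R)
u = -84662119/73336878 (u = -653*(-1/9738) - 18398*1/15062 = 653/9738 - 9199/7531 = -84662119/73336878 ≈ -1.1544)
(w(18) - 2689)*(u - 44691) = (18 - 2689)*(-84662119/73336878 - 44691) = -2671*(-3277583076817/73336878) = 8754424398178207/73336878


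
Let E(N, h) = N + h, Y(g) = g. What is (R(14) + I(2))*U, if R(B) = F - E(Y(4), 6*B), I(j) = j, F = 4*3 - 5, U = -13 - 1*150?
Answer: 12877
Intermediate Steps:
U = -163 (U = -13 - 150 = -163)
F = 7 (F = 12 - 5 = 7)
R(B) = 3 - 6*B (R(B) = 7 - (4 + 6*B) = 7 + (-4 - 6*B) = 3 - 6*B)
(R(14) + I(2))*U = ((3 - 6*14) + 2)*(-163) = ((3 - 84) + 2)*(-163) = (-81 + 2)*(-163) = -79*(-163) = 12877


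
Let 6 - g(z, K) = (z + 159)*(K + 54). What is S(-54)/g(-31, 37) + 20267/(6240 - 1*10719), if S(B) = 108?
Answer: -118216073/26072259 ≈ -4.5342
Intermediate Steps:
g(z, K) = 6 - (54 + K)*(159 + z) (g(z, K) = 6 - (z + 159)*(K + 54) = 6 - (159 + z)*(54 + K) = 6 - (54 + K)*(159 + z))
S(-54)/g(-31, 37) + 20267/(6240 - 1*10719) = 108/(-8580 - 159*37 - 54*(-31) - 1*37*(-31)) + 20267/(6240 - 1*10719) = 108/(-8580 - 5883 + 1674 + 1147) + 20267/(6240 - 10719) = 108/(-11642) + 20267/(-4479) = 108*(-1/11642) + 20267*(-1/4479) = -54/5821 - 20267/4479 = -118216073/26072259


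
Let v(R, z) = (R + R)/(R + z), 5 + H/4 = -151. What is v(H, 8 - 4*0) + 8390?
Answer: 646186/77 ≈ 8392.0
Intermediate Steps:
H = -624 (H = -20 + 4*(-151) = -20 - 604 = -624)
v(R, z) = 2*R/(R + z) (v(R, z) = (2*R)/(R + z) = 2*R/(R + z))
v(H, 8 - 4*0) + 8390 = 2*(-624)/(-624 + (8 - 4*0)) + 8390 = 2*(-624)/(-624 + (8 + 0)) + 8390 = 2*(-624)/(-624 + 8) + 8390 = 2*(-624)/(-616) + 8390 = 2*(-624)*(-1/616) + 8390 = 156/77 + 8390 = 646186/77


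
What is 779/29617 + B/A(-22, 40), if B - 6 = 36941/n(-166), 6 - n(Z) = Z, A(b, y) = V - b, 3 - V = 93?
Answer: -1115535157/346400432 ≈ -3.2204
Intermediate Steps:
V = -90 (V = 3 - 1*93 = 3 - 93 = -90)
A(b, y) = -90 - b
n(Z) = 6 - Z
B = 37973/172 (B = 6 + 36941/(6 - 1*(-166)) = 6 + 36941/(6 + 166) = 6 + 36941/172 = 37973/172 ≈ 220.77)
779/29617 + B/A(-22, 40) = 779/29617 + 37973/(172*(-90 - 1*(-22))) = 779*(1/29617) + 37973/(172*(-90 + 22)) = 779/29617 + (37973/172)/(-68) = 779/29617 + (37973/172)*(-1/68) = 779/29617 - 37973/11696 = -1115535157/346400432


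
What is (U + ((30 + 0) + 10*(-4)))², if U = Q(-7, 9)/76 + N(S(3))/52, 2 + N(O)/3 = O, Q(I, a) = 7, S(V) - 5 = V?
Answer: 89245809/976144 ≈ 91.427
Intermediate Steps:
S(V) = 5 + V
N(O) = -6 + 3*O
U = 433/988 (U = 7/76 + (-6 + 3*(5 + 3))/52 = 7*(1/76) + (-6 + 3*8)*(1/52) = 7/76 + (-6 + 24)*(1/52) = 7/76 + 18*(1/52) = 7/76 + 9/26 = 433/988 ≈ 0.43826)
(U + ((30 + 0) + 10*(-4)))² = (433/988 + ((30 + 0) + 10*(-4)))² = (433/988 + (30 - 40))² = (433/988 - 10)² = (-9447/988)² = 89245809/976144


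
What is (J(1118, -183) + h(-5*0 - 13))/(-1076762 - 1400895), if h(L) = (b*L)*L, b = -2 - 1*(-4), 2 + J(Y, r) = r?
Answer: -153/2477657 ≈ -6.1752e-5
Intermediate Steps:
J(Y, r) = -2 + r
b = 2 (b = -2 + 4 = 2)
h(L) = 2*L² (h(L) = (2*L)*L = 2*L²)
(J(1118, -183) + h(-5*0 - 13))/(-1076762 - 1400895) = ((-2 - 183) + 2*(-5*0 - 13)²)/(-1076762 - 1400895) = (-185 + 2*(0 - 13)²)/(-2477657) = (-185 + 2*(-13)²)*(-1/2477657) = (-185 + 2*169)*(-1/2477657) = (-185 + 338)*(-1/2477657) = 153*(-1/2477657) = -153/2477657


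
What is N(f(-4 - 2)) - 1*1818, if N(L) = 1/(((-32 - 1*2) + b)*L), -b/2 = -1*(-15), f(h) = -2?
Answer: -232703/128 ≈ -1818.0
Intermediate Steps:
b = -30 (b = -(-2)*(-15) = -2*15 = -30)
N(L) = -1/(64*L) (N(L) = 1/(((-32 - 1*2) - 30)*L) = 1/(((-32 - 2) - 30)*L) = 1/((-34 - 30)*L) = 1/((-64)*L) = -1/(64*L))
N(f(-4 - 2)) - 1*1818 = -1/64/(-2) - 1*1818 = -1/64*(-½) - 1818 = 1/128 - 1818 = -232703/128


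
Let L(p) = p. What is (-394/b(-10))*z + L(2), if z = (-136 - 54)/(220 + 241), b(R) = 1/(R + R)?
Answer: -1496278/461 ≈ -3245.7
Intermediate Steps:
b(R) = 1/(2*R)
z = -190/461 ≈ -0.41215
(-394/b(-10))*z + L(2) = -394/((1/2)/(-10))*(-190/461) + 2 = -394/((1/2)*(-1/10))*(-190/461) + 2 = -394/(-1/20)*(-190/461) + 2 = -394*(-20)*(-190/461) + 2 = 7880*(-190/461) + 2 = -1497200/461 + 2 = -1496278/461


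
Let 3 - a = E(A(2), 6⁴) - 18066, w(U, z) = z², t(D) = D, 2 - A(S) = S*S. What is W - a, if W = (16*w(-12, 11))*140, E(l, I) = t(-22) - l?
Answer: 252951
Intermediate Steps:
A(S) = 2 - S² (A(S) = 2 - S*S = 2 - S²)
E(l, I) = -22 - l
a = 18089 (a = 3 - ((-22 - (2 - 1*2²)) - 18066) = 3 - ((-22 - (2 - 1*4)) - 18066) = 3 - ((-22 - (2 - 4)) - 18066) = 3 - ((-22 - 1*(-2)) - 18066) = 3 - ((-22 + 2) - 18066) = 3 - (-20 - 18066) = 3 - 1*(-18086) = 3 + 18086 = 18089)
W = 271040 (W = (16*11²)*140 = (16*121)*140 = 1936*140 = 271040)
W - a = 271040 - 1*18089 = 271040 - 18089 = 252951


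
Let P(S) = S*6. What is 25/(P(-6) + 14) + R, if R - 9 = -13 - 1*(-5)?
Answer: -3/22 ≈ -0.13636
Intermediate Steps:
P(S) = 6*S
R = 1 (R = 9 + (-13 - 1*(-5)) = 9 + (-13 + 5) = 9 - 8 = 1)
25/(P(-6) + 14) + R = 25/(6*(-6) + 14) + 1 = 25/(-36 + 14) + 1 = 25/(-22) + 1 = 25*(-1/22) + 1 = -25/22 + 1 = -3/22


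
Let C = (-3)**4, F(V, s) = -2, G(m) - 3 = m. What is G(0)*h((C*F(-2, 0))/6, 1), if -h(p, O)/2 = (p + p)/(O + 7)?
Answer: 81/2 ≈ 40.500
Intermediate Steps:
G(m) = 3 + m
C = 81
h(p, O) = -4*p/(7 + O) (h(p, O) = -2*(p + p)/(O + 7) = -2*2*p/(7 + O) = -4*p/(7 + O))
G(0)*h((C*F(-2, 0))/6, 1) = (3 + 0)*(-4*(81*(-2))/6/(7 + 1)) = 3*(-4*(-162*1/6)/8) = 3*(-4*(-27)*1/8) = 3*(27/2) = 81/2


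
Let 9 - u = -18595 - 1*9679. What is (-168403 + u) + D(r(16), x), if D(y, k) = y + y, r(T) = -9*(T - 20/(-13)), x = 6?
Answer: -1825664/13 ≈ -1.4044e+5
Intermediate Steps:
u = 28283 (u = 9 - (-18595 - 1*9679) = 9 - (-18595 - 9679) = 9 - 1*(-28274) = 9 + 28274 = 28283)
r(T) = -180/13 - 9*T (r(T) = -9*(T - 20*(-1/13)) = -9*(T + 20/13) = -9*(20/13 + T) = -180/13 - 9*T)
D(y, k) = 2*y
(-168403 + u) + D(r(16), x) = (-168403 + 28283) + 2*(-180/13 - 9*16) = -140120 + 2*(-180/13 - 144) = -140120 + 2*(-2052/13) = -140120 - 4104/13 = -1825664/13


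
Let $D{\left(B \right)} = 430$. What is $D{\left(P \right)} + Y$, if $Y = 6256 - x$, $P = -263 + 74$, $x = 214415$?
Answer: $-207729$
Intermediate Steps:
$P = -189$
$Y = -208159$ ($Y = 6256 - 214415 = -208159$)
$D{\left(P \right)} + Y = 430 - 208159 = -207729$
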